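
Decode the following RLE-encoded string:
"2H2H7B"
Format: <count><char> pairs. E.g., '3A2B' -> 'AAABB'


Expanding each <count><char> pair:
  2H -> 'HH'
  2H -> 'HH'
  7B -> 'BBBBBBB'

Decoded = HHHHBBBBBBB


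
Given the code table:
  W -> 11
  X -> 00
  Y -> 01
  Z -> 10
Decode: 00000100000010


Decoding:
00 -> X
00 -> X
01 -> Y
00 -> X
00 -> X
00 -> X
10 -> Z


Result: XXYXXXZ


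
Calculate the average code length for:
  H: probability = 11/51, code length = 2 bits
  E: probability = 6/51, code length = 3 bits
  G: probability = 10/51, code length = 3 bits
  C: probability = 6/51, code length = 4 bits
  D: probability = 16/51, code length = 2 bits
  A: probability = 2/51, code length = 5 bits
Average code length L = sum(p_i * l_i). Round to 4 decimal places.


Weighted contributions p_i * l_i:
  H: (11/51) * 2 = 22/51
  E: (6/51) * 3 = 18/51
  G: (10/51) * 3 = 30/51
  C: (6/51) * 4 = 24/51
  D: (16/51) * 2 = 32/51
  A: (2/51) * 5 = 10/51
Sum = (22 + 18 + 30 + 24 + 32 + 10)/51 = 136/51

L = 136/51 = 2.6667 bits/symbol


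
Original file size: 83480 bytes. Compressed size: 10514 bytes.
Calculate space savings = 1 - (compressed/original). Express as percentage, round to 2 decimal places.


ratio = compressed/original = 10514/83480 = 0.125946
savings = 1 - ratio = 1 - 0.125946 = 0.874054
as a percentage: 0.874054 * 100 = 87.41%

Space savings = 1 - 10514/83480 = 87.41%


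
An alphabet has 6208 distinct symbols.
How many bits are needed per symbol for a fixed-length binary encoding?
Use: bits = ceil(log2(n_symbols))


log2(6208) = 12.5999
Bracket: 2^12 = 4096 < 6208 <= 2^13 = 8192
So ceil(log2(6208)) = 13

bits = ceil(log2(6208)) = ceil(12.5999) = 13 bits


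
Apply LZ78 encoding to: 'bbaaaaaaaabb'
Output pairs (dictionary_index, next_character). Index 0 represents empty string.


LZ78 encoding steps:
Dictionary: {0: ''}
Step 1: w='' (idx 0), next='b' -> output (0, 'b'), add 'b' as idx 1
Step 2: w='b' (idx 1), next='a' -> output (1, 'a'), add 'ba' as idx 2
Step 3: w='' (idx 0), next='a' -> output (0, 'a'), add 'a' as idx 3
Step 4: w='a' (idx 3), next='a' -> output (3, 'a'), add 'aa' as idx 4
Step 5: w='aa' (idx 4), next='a' -> output (4, 'a'), add 'aaa' as idx 5
Step 6: w='a' (idx 3), next='b' -> output (3, 'b'), add 'ab' as idx 6
Step 7: w='b' (idx 1), end of input -> output (1, '')


Encoded: [(0, 'b'), (1, 'a'), (0, 'a'), (3, 'a'), (4, 'a'), (3, 'b'), (1, '')]


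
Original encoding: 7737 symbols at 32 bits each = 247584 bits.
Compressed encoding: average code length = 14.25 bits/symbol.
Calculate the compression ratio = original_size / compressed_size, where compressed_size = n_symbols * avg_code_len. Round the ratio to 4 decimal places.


original_size = n_symbols * orig_bits = 7737 * 32 = 247584 bits
compressed_size = n_symbols * avg_code_len = 7737 * 14.25 = 110252.25 bits
ratio = original_size / compressed_size = 247584 / 110252.25 = 2.2456

Compression ratio = 2.2456


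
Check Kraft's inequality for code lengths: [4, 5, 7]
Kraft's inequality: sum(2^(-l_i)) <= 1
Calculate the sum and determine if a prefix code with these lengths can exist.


Sum = 2^(-4) + 2^(-5) + 2^(-7)
    = 0.0625 + 0.03125 + 0.0078125
    = 13/128 = 0.1015625
Since 0.1015625 <= 1, Kraft's inequality IS satisfied.
A prefix code with these lengths CAN exist.

Kraft sum = 0.1015625. Satisfied.


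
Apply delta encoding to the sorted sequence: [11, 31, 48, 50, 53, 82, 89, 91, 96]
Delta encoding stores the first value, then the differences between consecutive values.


First value: 11
Deltas:
  31 - 11 = 20
  48 - 31 = 17
  50 - 48 = 2
  53 - 50 = 3
  82 - 53 = 29
  89 - 82 = 7
  91 - 89 = 2
  96 - 91 = 5


Delta encoded: [11, 20, 17, 2, 3, 29, 7, 2, 5]


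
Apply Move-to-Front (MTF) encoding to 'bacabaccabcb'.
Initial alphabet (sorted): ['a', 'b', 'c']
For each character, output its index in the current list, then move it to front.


MTF encoding:
'b': index 1 in ['a', 'b', 'c'] -> ['b', 'a', 'c']
'a': index 1 in ['b', 'a', 'c'] -> ['a', 'b', 'c']
'c': index 2 in ['a', 'b', 'c'] -> ['c', 'a', 'b']
'a': index 1 in ['c', 'a', 'b'] -> ['a', 'c', 'b']
'b': index 2 in ['a', 'c', 'b'] -> ['b', 'a', 'c']
'a': index 1 in ['b', 'a', 'c'] -> ['a', 'b', 'c']
'c': index 2 in ['a', 'b', 'c'] -> ['c', 'a', 'b']
'c': index 0 in ['c', 'a', 'b'] -> ['c', 'a', 'b']
'a': index 1 in ['c', 'a', 'b'] -> ['a', 'c', 'b']
'b': index 2 in ['a', 'c', 'b'] -> ['b', 'a', 'c']
'c': index 2 in ['b', 'a', 'c'] -> ['c', 'b', 'a']
'b': index 1 in ['c', 'b', 'a'] -> ['b', 'c', 'a']


Output: [1, 1, 2, 1, 2, 1, 2, 0, 1, 2, 2, 1]


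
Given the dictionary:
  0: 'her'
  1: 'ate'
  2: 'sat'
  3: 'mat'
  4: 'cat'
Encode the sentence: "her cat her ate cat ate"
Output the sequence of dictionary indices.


Look up each word in the dictionary:
  'her' -> 0
  'cat' -> 4
  'her' -> 0
  'ate' -> 1
  'cat' -> 4
  'ate' -> 1

Encoded: [0, 4, 0, 1, 4, 1]


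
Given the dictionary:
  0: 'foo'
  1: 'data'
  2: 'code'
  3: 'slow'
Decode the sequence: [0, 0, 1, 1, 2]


Look up each index in the dictionary:
  0 -> 'foo'
  0 -> 'foo'
  1 -> 'data'
  1 -> 'data'
  2 -> 'code'

Decoded: "foo foo data data code"


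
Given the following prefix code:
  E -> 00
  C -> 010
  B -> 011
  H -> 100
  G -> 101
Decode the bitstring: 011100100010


Decoding step by step:
Bits 011 -> B
Bits 100 -> H
Bits 100 -> H
Bits 010 -> C


Decoded message: BHHC


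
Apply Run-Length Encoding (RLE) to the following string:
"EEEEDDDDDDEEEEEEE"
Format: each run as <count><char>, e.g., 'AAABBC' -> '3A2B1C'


Scanning runs left to right:
  i=0: run of 'E' x 4 -> '4E'
  i=4: run of 'D' x 6 -> '6D'
  i=10: run of 'E' x 7 -> '7E'

RLE = 4E6D7E


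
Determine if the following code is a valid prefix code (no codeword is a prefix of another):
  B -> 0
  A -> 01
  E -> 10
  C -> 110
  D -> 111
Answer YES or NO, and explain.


Checking each pair (does one codeword prefix another?):
  B='0' vs A='01': prefix -- VIOLATION

NO -- this is NOT a valid prefix code. B (0) is a prefix of A (01).


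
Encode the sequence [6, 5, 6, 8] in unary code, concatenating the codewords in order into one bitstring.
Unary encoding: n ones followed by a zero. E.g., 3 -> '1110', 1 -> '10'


Encode each number as n ones followed by a terminating 0:
  6 -> 1111110 (7 bits)
  5 -> 111110 (6 bits)
  6 -> 1111110 (7 bits)
  8 -> 111111110 (9 bits)
Total length = 7 + 6 + 7 + 9 = 29 bits.

Unary([6, 5, 6, 8]) = 11111101111101111110111111110 (29 bits)


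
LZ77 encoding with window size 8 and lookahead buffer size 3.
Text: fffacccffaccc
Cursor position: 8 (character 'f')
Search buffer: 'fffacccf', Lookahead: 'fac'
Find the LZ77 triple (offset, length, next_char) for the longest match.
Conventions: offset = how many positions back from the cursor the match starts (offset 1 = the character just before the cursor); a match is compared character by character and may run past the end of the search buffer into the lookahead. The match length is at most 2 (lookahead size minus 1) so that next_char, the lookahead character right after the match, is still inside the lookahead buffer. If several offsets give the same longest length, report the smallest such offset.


Try each offset into the search buffer:
  offset=1 (pos 7, char 'f'): match length 1
  offset=2 (pos 6, char 'c'): match length 0
  offset=3 (pos 5, char 'c'): match length 0
  offset=4 (pos 4, char 'c'): match length 0
  offset=5 (pos 3, char 'a'): match length 0
  offset=6 (pos 2, char 'f'): match length 2
  offset=7 (pos 1, char 'f'): match length 1
  offset=8 (pos 0, char 'f'): match length 1
Longest match has length 2 at offset 6.
next_char = character at position 8 + 2 = 10 -> 'c'

Best match: offset=6, length=2 (matching 'fa' starting at position 2)
LZ77 triple: (6, 2, 'c')


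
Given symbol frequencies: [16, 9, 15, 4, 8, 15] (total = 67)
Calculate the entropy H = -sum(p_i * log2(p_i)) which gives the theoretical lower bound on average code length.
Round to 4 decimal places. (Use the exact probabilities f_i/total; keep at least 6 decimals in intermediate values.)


Per-symbol terms -p_i * log2(p_i) with p_i = f_i/67:
  p = 16/67 = 0.238806: log2(p) = -2.066089, -p*log2(p) = 0.493394
  p = 9/67 = 0.134328: log2(p) = -2.896164, -p*log2(p) = 0.389037
  p = 15/67 = 0.223881: log2(p) = -2.159199, -p*log2(p) = 0.483403
  p = 4/67 = 0.059701: log2(p) = -4.066089, -p*log2(p) = 0.242752
  p = 8/67 = 0.119403: log2(p) = -3.066089, -p*log2(p) = 0.366100
  p = 15/67 = 0.223881: log2(p) = -2.159199, -p*log2(p) = 0.483403
H = 0.493394 + 0.389037 + 0.483403 + 0.242752 + 0.366100 + 0.483403 = 2.458089

H = 2.4581 bits/symbol


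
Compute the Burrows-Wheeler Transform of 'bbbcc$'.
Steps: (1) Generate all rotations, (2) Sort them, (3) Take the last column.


Rotations (sorted):
  0: $bbbcc -> last char: c
  1: bbbcc$ -> last char: $
  2: bbcc$b -> last char: b
  3: bcc$bb -> last char: b
  4: c$bbbc -> last char: c
  5: cc$bbb -> last char: b


BWT = c$bbcb


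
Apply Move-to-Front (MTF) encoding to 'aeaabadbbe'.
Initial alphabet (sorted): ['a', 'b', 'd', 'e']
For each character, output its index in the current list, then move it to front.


MTF encoding:
'a': index 0 in ['a', 'b', 'd', 'e'] -> ['a', 'b', 'd', 'e']
'e': index 3 in ['a', 'b', 'd', 'e'] -> ['e', 'a', 'b', 'd']
'a': index 1 in ['e', 'a', 'b', 'd'] -> ['a', 'e', 'b', 'd']
'a': index 0 in ['a', 'e', 'b', 'd'] -> ['a', 'e', 'b', 'd']
'b': index 2 in ['a', 'e', 'b', 'd'] -> ['b', 'a', 'e', 'd']
'a': index 1 in ['b', 'a', 'e', 'd'] -> ['a', 'b', 'e', 'd']
'd': index 3 in ['a', 'b', 'e', 'd'] -> ['d', 'a', 'b', 'e']
'b': index 2 in ['d', 'a', 'b', 'e'] -> ['b', 'd', 'a', 'e']
'b': index 0 in ['b', 'd', 'a', 'e'] -> ['b', 'd', 'a', 'e']
'e': index 3 in ['b', 'd', 'a', 'e'] -> ['e', 'b', 'd', 'a']


Output: [0, 3, 1, 0, 2, 1, 3, 2, 0, 3]


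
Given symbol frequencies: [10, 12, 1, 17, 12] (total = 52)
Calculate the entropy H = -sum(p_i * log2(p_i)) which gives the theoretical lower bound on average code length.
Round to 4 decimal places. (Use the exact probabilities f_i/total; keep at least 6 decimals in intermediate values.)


Per-symbol terms -p_i * log2(p_i) with p_i = f_i/52:
  p = 10/52 = 0.192308: log2(p) = -2.378512, -p*log2(p) = 0.457406
  p = 12/52 = 0.230769: log2(p) = -2.115477, -p*log2(p) = 0.488187
  p = 1/52 = 0.019231: log2(p) = -5.700440, -p*log2(p) = 0.109624
  p = 17/52 = 0.326923: log2(p) = -1.612977, -p*log2(p) = 0.527319
  p = 12/52 = 0.230769: log2(p) = -2.115477, -p*log2(p) = 0.488187
H = 0.457406 + 0.488187 + 0.109624 + 0.527319 + 0.488187 = 2.070723

H = 2.0707 bits/symbol


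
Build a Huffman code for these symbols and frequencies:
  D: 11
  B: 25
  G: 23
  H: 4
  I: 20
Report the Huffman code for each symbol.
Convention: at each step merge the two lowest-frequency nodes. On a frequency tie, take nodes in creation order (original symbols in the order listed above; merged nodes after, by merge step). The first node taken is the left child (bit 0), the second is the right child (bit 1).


Huffman tree construction:
Step 1: Merge H(4) + D(11) = 15
Step 2: Merge (H+D)(15) + I(20) = 35
Step 3: Merge G(23) + B(25) = 48
Step 4: Merge ((H+D)+I)(35) + (G+B)(48) = 83
Read each symbol's code off the tree from the root (left child = 0, right child = 1).

Codes:
  D: 001 (length 3)
  B: 11 (length 2)
  G: 10 (length 2)
  H: 000 (length 3)
  I: 01 (length 2)
Average code length: 181/83 = 2.1807 bits/symbol


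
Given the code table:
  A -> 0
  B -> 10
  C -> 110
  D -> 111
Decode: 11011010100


Decoding:
110 -> C
110 -> C
10 -> B
10 -> B
0 -> A


Result: CCBBA


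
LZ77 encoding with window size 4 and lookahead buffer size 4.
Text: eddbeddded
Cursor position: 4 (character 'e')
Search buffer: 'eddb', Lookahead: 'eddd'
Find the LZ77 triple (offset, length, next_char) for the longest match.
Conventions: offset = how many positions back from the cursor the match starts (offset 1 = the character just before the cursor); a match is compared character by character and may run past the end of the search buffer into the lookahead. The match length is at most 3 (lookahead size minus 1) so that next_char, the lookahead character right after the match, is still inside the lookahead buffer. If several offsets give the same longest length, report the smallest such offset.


Try each offset into the search buffer:
  offset=1 (pos 3, char 'b'): match length 0
  offset=2 (pos 2, char 'd'): match length 0
  offset=3 (pos 1, char 'd'): match length 0
  offset=4 (pos 0, char 'e'): match length 3
Longest match has length 3 at offset 4.
next_char = character at position 4 + 3 = 7 -> 'd'

Best match: offset=4, length=3 (matching 'edd' starting at position 0)
LZ77 triple: (4, 3, 'd')


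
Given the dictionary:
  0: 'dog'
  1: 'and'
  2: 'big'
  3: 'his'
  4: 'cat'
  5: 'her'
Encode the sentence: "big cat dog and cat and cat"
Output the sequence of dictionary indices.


Look up each word in the dictionary:
  'big' -> 2
  'cat' -> 4
  'dog' -> 0
  'and' -> 1
  'cat' -> 4
  'and' -> 1
  'cat' -> 4

Encoded: [2, 4, 0, 1, 4, 1, 4]


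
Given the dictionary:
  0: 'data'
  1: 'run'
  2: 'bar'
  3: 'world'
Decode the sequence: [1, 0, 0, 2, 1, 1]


Look up each index in the dictionary:
  1 -> 'run'
  0 -> 'data'
  0 -> 'data'
  2 -> 'bar'
  1 -> 'run'
  1 -> 'run'

Decoded: "run data data bar run run"


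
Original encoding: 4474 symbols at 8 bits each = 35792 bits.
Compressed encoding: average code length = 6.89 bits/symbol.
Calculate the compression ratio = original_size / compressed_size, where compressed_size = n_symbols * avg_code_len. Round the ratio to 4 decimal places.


original_size = n_symbols * orig_bits = 4474 * 8 = 35792 bits
compressed_size = n_symbols * avg_code_len = 4474 * 6.89 = 30825.86 bits
ratio = original_size / compressed_size = 35792 / 30825.86 = 1.1611

Compression ratio = 1.1611


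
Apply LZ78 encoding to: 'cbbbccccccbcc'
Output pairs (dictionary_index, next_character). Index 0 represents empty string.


LZ78 encoding steps:
Dictionary: {0: ''}
Step 1: w='' (idx 0), next='c' -> output (0, 'c'), add 'c' as idx 1
Step 2: w='' (idx 0), next='b' -> output (0, 'b'), add 'b' as idx 2
Step 3: w='b' (idx 2), next='b' -> output (2, 'b'), add 'bb' as idx 3
Step 4: w='c' (idx 1), next='c' -> output (1, 'c'), add 'cc' as idx 4
Step 5: w='cc' (idx 4), next='c' -> output (4, 'c'), add 'ccc' as idx 5
Step 6: w='c' (idx 1), next='b' -> output (1, 'b'), add 'cb' as idx 6
Step 7: w='cc' (idx 4), end of input -> output (4, '')


Encoded: [(0, 'c'), (0, 'b'), (2, 'b'), (1, 'c'), (4, 'c'), (1, 'b'), (4, '')]


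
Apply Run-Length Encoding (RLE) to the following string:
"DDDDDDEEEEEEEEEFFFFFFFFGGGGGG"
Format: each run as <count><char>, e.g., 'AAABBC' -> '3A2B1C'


Scanning runs left to right:
  i=0: run of 'D' x 6 -> '6D'
  i=6: run of 'E' x 9 -> '9E'
  i=15: run of 'F' x 8 -> '8F'
  i=23: run of 'G' x 6 -> '6G'

RLE = 6D9E8F6G


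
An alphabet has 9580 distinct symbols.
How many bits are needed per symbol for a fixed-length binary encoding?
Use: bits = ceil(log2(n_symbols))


log2(9580) = 13.2258
Bracket: 2^13 = 8192 < 9580 <= 2^14 = 16384
So ceil(log2(9580)) = 14

bits = ceil(log2(9580)) = ceil(13.2258) = 14 bits


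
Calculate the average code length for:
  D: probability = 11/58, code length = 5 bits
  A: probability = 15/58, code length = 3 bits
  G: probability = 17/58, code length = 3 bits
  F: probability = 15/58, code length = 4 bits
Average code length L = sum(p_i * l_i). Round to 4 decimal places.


Weighted contributions p_i * l_i:
  D: (11/58) * 5 = 55/58
  A: (15/58) * 3 = 45/58
  G: (17/58) * 3 = 51/58
  F: (15/58) * 4 = 60/58
Sum = (55 + 45 + 51 + 60)/58 = 211/58

L = 211/58 = 3.6379 bits/symbol


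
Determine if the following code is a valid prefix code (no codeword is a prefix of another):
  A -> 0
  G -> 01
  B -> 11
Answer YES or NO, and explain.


Checking each pair (does one codeword prefix another?):
  A='0' vs G='01': prefix -- VIOLATION

NO -- this is NOT a valid prefix code. A (0) is a prefix of G (01).


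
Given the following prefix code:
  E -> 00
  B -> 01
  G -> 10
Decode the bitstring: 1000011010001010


Decoding step by step:
Bits 10 -> G
Bits 00 -> E
Bits 01 -> B
Bits 10 -> G
Bits 10 -> G
Bits 00 -> E
Bits 10 -> G
Bits 10 -> G


Decoded message: GEBGGEGG


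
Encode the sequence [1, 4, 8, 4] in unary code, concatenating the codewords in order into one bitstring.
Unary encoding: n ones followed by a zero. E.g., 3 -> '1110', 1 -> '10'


Encode each number as n ones followed by a terminating 0:
  1 -> 10 (2 bits)
  4 -> 11110 (5 bits)
  8 -> 111111110 (9 bits)
  4 -> 11110 (5 bits)
Total length = 2 + 5 + 9 + 5 = 21 bits.

Unary([1, 4, 8, 4]) = 101111011111111011110 (21 bits)


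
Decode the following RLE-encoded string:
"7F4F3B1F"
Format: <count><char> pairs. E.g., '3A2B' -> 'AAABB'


Expanding each <count><char> pair:
  7F -> 'FFFFFFF'
  4F -> 'FFFF'
  3B -> 'BBB'
  1F -> 'F'

Decoded = FFFFFFFFFFFBBBF


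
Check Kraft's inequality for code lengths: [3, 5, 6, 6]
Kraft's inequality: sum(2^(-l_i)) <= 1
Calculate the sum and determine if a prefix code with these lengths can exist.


Sum = 2^(-3) + 2^(-5) + 2^(-6) + 2^(-6)
    = 0.125 + 0.03125 + 0.015625 + 0.015625
    = 12/64 = 0.1875
Since 0.1875 <= 1, Kraft's inequality IS satisfied.
A prefix code with these lengths CAN exist.

Kraft sum = 0.1875. Satisfied.


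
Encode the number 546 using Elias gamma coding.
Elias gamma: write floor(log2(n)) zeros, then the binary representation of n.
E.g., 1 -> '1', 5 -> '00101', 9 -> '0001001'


num_bits = floor(log2(546)) + 1 = 10
leading_zeros = num_bits - 1 = 9
binary(546) = 1000100010

Elias gamma(546) = '000000000' + '1000100010' = 0000000001000100010 (19 bits)


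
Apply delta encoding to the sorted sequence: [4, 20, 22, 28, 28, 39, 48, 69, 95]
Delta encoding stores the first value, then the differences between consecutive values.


First value: 4
Deltas:
  20 - 4 = 16
  22 - 20 = 2
  28 - 22 = 6
  28 - 28 = 0
  39 - 28 = 11
  48 - 39 = 9
  69 - 48 = 21
  95 - 69 = 26


Delta encoded: [4, 16, 2, 6, 0, 11, 9, 21, 26]


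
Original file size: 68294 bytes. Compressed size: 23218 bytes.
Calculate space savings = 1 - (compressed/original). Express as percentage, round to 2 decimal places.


ratio = compressed/original = 23218/68294 = 0.339971
savings = 1 - ratio = 1 - 0.339971 = 0.660029
as a percentage: 0.660029 * 100 = 66.0%

Space savings = 1 - 23218/68294 = 66.0%


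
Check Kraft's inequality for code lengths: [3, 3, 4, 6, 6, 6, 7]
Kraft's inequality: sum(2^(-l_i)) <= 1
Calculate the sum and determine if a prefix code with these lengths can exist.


Sum = 2^(-3) + 2^(-3) + 2^(-4) + 2^(-6) + 2^(-6) + 2^(-6) + 2^(-7)
    = 0.125 + 0.125 + 0.0625 + 0.015625 + 0.015625 + 0.015625 + 0.0078125
    = 47/128 = 0.3671875
Since 0.3671875 <= 1, Kraft's inequality IS satisfied.
A prefix code with these lengths CAN exist.

Kraft sum = 0.3671875. Satisfied.


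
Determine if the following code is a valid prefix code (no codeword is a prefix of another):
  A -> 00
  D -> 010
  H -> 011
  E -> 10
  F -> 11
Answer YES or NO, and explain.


Checking each pair (does one codeword prefix another?):
  A='00' vs D='010': no prefix
  A='00' vs H='011': no prefix
  A='00' vs E='10': no prefix
  A='00' vs F='11': no prefix
  D='010' vs A='00': no prefix
  D='010' vs H='011': no prefix
  D='010' vs E='10': no prefix
  D='010' vs F='11': no prefix
  H='011' vs A='00': no prefix
  H='011' vs D='010': no prefix
  H='011' vs E='10': no prefix
  H='011' vs F='11': no prefix
  E='10' vs A='00': no prefix
  E='10' vs D='010': no prefix
  E='10' vs H='011': no prefix
  E='10' vs F='11': no prefix
  F='11' vs A='00': no prefix
  F='11' vs D='010': no prefix
  F='11' vs H='011': no prefix
  F='11' vs E='10': no prefix
No violation found over all pairs.

YES -- this is a valid prefix code. No codeword is a prefix of any other codeword.


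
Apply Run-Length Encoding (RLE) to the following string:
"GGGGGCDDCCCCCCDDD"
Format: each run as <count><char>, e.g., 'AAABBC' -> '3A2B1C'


Scanning runs left to right:
  i=0: run of 'G' x 5 -> '5G'
  i=5: run of 'C' x 1 -> '1C'
  i=6: run of 'D' x 2 -> '2D'
  i=8: run of 'C' x 6 -> '6C'
  i=14: run of 'D' x 3 -> '3D'

RLE = 5G1C2D6C3D


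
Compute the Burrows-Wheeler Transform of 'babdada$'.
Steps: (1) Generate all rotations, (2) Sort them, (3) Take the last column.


Rotations (sorted):
  0: $babdada -> last char: a
  1: a$babdad -> last char: d
  2: abdada$b -> last char: b
  3: ada$babd -> last char: d
  4: babdada$ -> last char: $
  5: bdada$ba -> last char: a
  6: da$babda -> last char: a
  7: dada$bab -> last char: b


BWT = adbd$aab


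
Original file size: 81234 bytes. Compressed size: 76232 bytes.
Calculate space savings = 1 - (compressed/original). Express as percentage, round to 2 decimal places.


ratio = compressed/original = 76232/81234 = 0.938425
savings = 1 - ratio = 1 - 0.938425 = 0.061575
as a percentage: 0.061575 * 100 = 6.16%

Space savings = 1 - 76232/81234 = 6.16%


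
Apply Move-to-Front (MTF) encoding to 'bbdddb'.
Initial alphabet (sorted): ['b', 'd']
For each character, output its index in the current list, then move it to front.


MTF encoding:
'b': index 0 in ['b', 'd'] -> ['b', 'd']
'b': index 0 in ['b', 'd'] -> ['b', 'd']
'd': index 1 in ['b', 'd'] -> ['d', 'b']
'd': index 0 in ['d', 'b'] -> ['d', 'b']
'd': index 0 in ['d', 'b'] -> ['d', 'b']
'b': index 1 in ['d', 'b'] -> ['b', 'd']


Output: [0, 0, 1, 0, 0, 1]


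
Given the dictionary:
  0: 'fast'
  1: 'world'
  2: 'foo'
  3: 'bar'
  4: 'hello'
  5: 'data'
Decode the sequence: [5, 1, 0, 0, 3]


Look up each index in the dictionary:
  5 -> 'data'
  1 -> 'world'
  0 -> 'fast'
  0 -> 'fast'
  3 -> 'bar'

Decoded: "data world fast fast bar"


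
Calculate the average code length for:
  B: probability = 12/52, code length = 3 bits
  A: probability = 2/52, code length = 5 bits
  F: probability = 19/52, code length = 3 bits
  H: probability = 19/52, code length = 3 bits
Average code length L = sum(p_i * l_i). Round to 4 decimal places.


Weighted contributions p_i * l_i:
  B: (12/52) * 3 = 36/52
  A: (2/52) * 5 = 10/52
  F: (19/52) * 3 = 57/52
  H: (19/52) * 3 = 57/52
Sum = (36 + 10 + 57 + 57)/52 = 160/52

L = 160/52 = 3.0769 bits/symbol


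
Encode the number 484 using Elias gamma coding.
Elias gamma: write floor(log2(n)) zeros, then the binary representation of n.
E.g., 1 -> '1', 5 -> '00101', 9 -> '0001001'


num_bits = floor(log2(484)) + 1 = 9
leading_zeros = num_bits - 1 = 8
binary(484) = 111100100

Elias gamma(484) = '00000000' + '111100100' = 00000000111100100 (17 bits)


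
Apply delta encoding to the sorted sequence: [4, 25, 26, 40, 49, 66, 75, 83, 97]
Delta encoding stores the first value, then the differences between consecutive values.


First value: 4
Deltas:
  25 - 4 = 21
  26 - 25 = 1
  40 - 26 = 14
  49 - 40 = 9
  66 - 49 = 17
  75 - 66 = 9
  83 - 75 = 8
  97 - 83 = 14


Delta encoded: [4, 21, 1, 14, 9, 17, 9, 8, 14]


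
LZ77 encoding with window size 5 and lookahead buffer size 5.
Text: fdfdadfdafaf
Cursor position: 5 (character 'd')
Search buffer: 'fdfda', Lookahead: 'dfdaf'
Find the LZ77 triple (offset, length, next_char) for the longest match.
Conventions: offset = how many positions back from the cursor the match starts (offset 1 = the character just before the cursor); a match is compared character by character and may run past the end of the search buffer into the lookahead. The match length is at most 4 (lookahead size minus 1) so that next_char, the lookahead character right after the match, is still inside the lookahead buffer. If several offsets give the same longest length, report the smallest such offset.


Try each offset into the search buffer:
  offset=1 (pos 4, char 'a'): match length 0
  offset=2 (pos 3, char 'd'): match length 1
  offset=3 (pos 2, char 'f'): match length 0
  offset=4 (pos 1, char 'd'): match length 4
  offset=5 (pos 0, char 'f'): match length 0
Longest match has length 4 at offset 4.
next_char = character at position 5 + 4 = 9 -> 'f'

Best match: offset=4, length=4 (matching 'dfda' starting at position 1)
LZ77 triple: (4, 4, 'f')


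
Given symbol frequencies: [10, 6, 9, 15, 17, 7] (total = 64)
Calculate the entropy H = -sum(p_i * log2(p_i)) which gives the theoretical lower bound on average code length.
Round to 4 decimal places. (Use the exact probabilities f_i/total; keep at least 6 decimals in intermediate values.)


Per-symbol terms -p_i * log2(p_i) with p_i = f_i/64:
  p = 10/64 = 0.156250: log2(p) = -2.678072, -p*log2(p) = 0.418449
  p = 6/64 = 0.093750: log2(p) = -3.415037, -p*log2(p) = 0.320160
  p = 9/64 = 0.140625: log2(p) = -2.830075, -p*log2(p) = 0.397979
  p = 15/64 = 0.234375: log2(p) = -2.093109, -p*log2(p) = 0.490573
  p = 17/64 = 0.265625: log2(p) = -1.912537, -p*log2(p) = 0.508018
  p = 7/64 = 0.109375: log2(p) = -3.192645, -p*log2(p) = 0.349196
H = 0.418449 + 0.320160 + 0.397979 + 0.490573 + 0.508018 + 0.349196 = 2.484375

H = 2.4844 bits/symbol


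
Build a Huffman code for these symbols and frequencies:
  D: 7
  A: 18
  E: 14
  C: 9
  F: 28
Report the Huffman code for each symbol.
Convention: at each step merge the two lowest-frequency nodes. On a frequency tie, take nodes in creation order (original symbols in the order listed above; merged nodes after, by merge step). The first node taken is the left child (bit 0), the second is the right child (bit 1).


Huffman tree construction:
Step 1: Merge D(7) + C(9) = 16
Step 2: Merge E(14) + (D+C)(16) = 30
Step 3: Merge A(18) + F(28) = 46
Step 4: Merge (E+(D+C))(30) + (A+F)(46) = 76
Read each symbol's code off the tree from the root (left child = 0, right child = 1).

Codes:
  D: 010 (length 3)
  A: 10 (length 2)
  E: 00 (length 2)
  C: 011 (length 3)
  F: 11 (length 2)
Average code length: 168/76 = 2.2105 bits/symbol


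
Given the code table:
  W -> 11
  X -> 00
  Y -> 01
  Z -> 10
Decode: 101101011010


Decoding:
10 -> Z
11 -> W
01 -> Y
01 -> Y
10 -> Z
10 -> Z


Result: ZWYYZZ


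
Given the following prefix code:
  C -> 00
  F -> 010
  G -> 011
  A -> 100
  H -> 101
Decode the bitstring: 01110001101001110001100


Decoding step by step:
Bits 011 -> G
Bits 100 -> A
Bits 011 -> G
Bits 010 -> F
Bits 011 -> G
Bits 100 -> A
Bits 011 -> G
Bits 00 -> C


Decoded message: GAGFGAGC


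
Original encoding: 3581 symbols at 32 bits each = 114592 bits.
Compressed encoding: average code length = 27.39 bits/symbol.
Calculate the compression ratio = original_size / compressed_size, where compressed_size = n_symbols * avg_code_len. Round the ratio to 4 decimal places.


original_size = n_symbols * orig_bits = 3581 * 32 = 114592 bits
compressed_size = n_symbols * avg_code_len = 3581 * 27.39 = 98083.59 bits
ratio = original_size / compressed_size = 114592 / 98083.59 = 1.1683

Compression ratio = 1.1683


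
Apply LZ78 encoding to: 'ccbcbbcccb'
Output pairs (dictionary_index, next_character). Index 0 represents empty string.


LZ78 encoding steps:
Dictionary: {0: ''}
Step 1: w='' (idx 0), next='c' -> output (0, 'c'), add 'c' as idx 1
Step 2: w='c' (idx 1), next='b' -> output (1, 'b'), add 'cb' as idx 2
Step 3: w='cb' (idx 2), next='b' -> output (2, 'b'), add 'cbb' as idx 3
Step 4: w='c' (idx 1), next='c' -> output (1, 'c'), add 'cc' as idx 4
Step 5: w='cb' (idx 2), end of input -> output (2, '')


Encoded: [(0, 'c'), (1, 'b'), (2, 'b'), (1, 'c'), (2, '')]


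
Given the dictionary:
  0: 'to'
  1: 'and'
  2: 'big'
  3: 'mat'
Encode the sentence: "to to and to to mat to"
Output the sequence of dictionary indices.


Look up each word in the dictionary:
  'to' -> 0
  'to' -> 0
  'and' -> 1
  'to' -> 0
  'to' -> 0
  'mat' -> 3
  'to' -> 0

Encoded: [0, 0, 1, 0, 0, 3, 0]


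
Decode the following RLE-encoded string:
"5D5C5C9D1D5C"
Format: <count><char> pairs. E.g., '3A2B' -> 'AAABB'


Expanding each <count><char> pair:
  5D -> 'DDDDD'
  5C -> 'CCCCC'
  5C -> 'CCCCC'
  9D -> 'DDDDDDDDD'
  1D -> 'D'
  5C -> 'CCCCC'

Decoded = DDDDDCCCCCCCCCCDDDDDDDDDDCCCCC


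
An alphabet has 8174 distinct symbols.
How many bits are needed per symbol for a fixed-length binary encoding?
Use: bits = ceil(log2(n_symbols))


log2(8174) = 12.9968
Bracket: 2^12 = 4096 < 8174 <= 2^13 = 8192
So ceil(log2(8174)) = 13

bits = ceil(log2(8174)) = ceil(12.9968) = 13 bits


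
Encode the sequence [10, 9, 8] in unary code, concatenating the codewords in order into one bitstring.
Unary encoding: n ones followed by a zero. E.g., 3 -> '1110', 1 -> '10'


Encode each number as n ones followed by a terminating 0:
  10 -> 11111111110 (11 bits)
  9 -> 1111111110 (10 bits)
  8 -> 111111110 (9 bits)
Total length = 11 + 10 + 9 = 30 bits.

Unary([10, 9, 8]) = 111111111101111111110111111110 (30 bits)


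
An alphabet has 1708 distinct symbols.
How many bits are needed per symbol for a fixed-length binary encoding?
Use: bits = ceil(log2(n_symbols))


log2(1708) = 10.7381
Bracket: 2^10 = 1024 < 1708 <= 2^11 = 2048
So ceil(log2(1708)) = 11

bits = ceil(log2(1708)) = ceil(10.7381) = 11 bits


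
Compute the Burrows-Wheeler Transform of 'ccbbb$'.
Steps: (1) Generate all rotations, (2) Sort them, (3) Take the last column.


Rotations (sorted):
  0: $ccbbb -> last char: b
  1: b$ccbb -> last char: b
  2: bb$ccb -> last char: b
  3: bbb$cc -> last char: c
  4: cbbb$c -> last char: c
  5: ccbbb$ -> last char: $


BWT = bbbcc$


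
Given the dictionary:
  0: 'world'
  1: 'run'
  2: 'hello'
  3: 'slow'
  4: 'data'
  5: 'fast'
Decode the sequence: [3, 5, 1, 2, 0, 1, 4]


Look up each index in the dictionary:
  3 -> 'slow'
  5 -> 'fast'
  1 -> 'run'
  2 -> 'hello'
  0 -> 'world'
  1 -> 'run'
  4 -> 'data'

Decoded: "slow fast run hello world run data"


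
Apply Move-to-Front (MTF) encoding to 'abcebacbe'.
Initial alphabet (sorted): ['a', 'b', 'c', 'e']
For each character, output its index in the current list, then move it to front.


MTF encoding:
'a': index 0 in ['a', 'b', 'c', 'e'] -> ['a', 'b', 'c', 'e']
'b': index 1 in ['a', 'b', 'c', 'e'] -> ['b', 'a', 'c', 'e']
'c': index 2 in ['b', 'a', 'c', 'e'] -> ['c', 'b', 'a', 'e']
'e': index 3 in ['c', 'b', 'a', 'e'] -> ['e', 'c', 'b', 'a']
'b': index 2 in ['e', 'c', 'b', 'a'] -> ['b', 'e', 'c', 'a']
'a': index 3 in ['b', 'e', 'c', 'a'] -> ['a', 'b', 'e', 'c']
'c': index 3 in ['a', 'b', 'e', 'c'] -> ['c', 'a', 'b', 'e']
'b': index 2 in ['c', 'a', 'b', 'e'] -> ['b', 'c', 'a', 'e']
'e': index 3 in ['b', 'c', 'a', 'e'] -> ['e', 'b', 'c', 'a']


Output: [0, 1, 2, 3, 2, 3, 3, 2, 3]


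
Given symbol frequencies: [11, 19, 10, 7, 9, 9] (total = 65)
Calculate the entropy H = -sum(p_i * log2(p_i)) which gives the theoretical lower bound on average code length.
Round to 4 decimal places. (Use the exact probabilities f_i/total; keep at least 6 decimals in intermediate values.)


Per-symbol terms -p_i * log2(p_i) with p_i = f_i/65:
  p = 11/65 = 0.169231: log2(p) = -2.562936, -p*log2(p) = 0.433728
  p = 19/65 = 0.292308: log2(p) = -1.774440, -p*log2(p) = 0.518683
  p = 10/65 = 0.153846: log2(p) = -2.700440, -p*log2(p) = 0.415452
  p = 7/65 = 0.107692: log2(p) = -3.215013, -p*log2(p) = 0.346232
  p = 9/65 = 0.138462: log2(p) = -2.852443, -p*log2(p) = 0.394954
  p = 9/65 = 0.138462: log2(p) = -2.852443, -p*log2(p) = 0.394954
H = 0.433728 + 0.518683 + 0.415452 + 0.346232 + 0.394954 + 0.394954 = 2.504003

H = 2.504 bits/symbol


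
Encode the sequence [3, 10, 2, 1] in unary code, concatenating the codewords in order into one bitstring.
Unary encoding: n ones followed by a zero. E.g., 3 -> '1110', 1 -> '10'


Encode each number as n ones followed by a terminating 0:
  3 -> 1110 (4 bits)
  10 -> 11111111110 (11 bits)
  2 -> 110 (3 bits)
  1 -> 10 (2 bits)
Total length = 4 + 11 + 3 + 2 = 20 bits.

Unary([3, 10, 2, 1]) = 11101111111111011010 (20 bits)


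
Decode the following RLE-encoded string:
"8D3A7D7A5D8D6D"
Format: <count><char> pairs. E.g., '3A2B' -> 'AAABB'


Expanding each <count><char> pair:
  8D -> 'DDDDDDDD'
  3A -> 'AAA'
  7D -> 'DDDDDDD'
  7A -> 'AAAAAAA'
  5D -> 'DDDDD'
  8D -> 'DDDDDDDD'
  6D -> 'DDDDDD'

Decoded = DDDDDDDDAAADDDDDDDAAAAAAADDDDDDDDDDDDDDDDDDD


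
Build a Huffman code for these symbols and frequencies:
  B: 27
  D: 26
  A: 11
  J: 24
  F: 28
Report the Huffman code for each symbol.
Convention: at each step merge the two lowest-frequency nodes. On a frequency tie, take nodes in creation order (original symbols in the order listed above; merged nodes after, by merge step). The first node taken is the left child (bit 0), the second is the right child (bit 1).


Huffman tree construction:
Step 1: Merge A(11) + J(24) = 35
Step 2: Merge D(26) + B(27) = 53
Step 3: Merge F(28) + (A+J)(35) = 63
Step 4: Merge (D+B)(53) + (F+(A+J))(63) = 116
Read each symbol's code off the tree from the root (left child = 0, right child = 1).

Codes:
  B: 01 (length 2)
  D: 00 (length 2)
  A: 110 (length 3)
  J: 111 (length 3)
  F: 10 (length 2)
Average code length: 267/116 = 2.3017 bits/symbol


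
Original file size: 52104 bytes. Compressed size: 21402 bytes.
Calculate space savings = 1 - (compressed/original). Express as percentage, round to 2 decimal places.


ratio = compressed/original = 21402/52104 = 0.410755
savings = 1 - ratio = 1 - 0.410755 = 0.589245
as a percentage: 0.589245 * 100 = 58.92%

Space savings = 1 - 21402/52104 = 58.92%


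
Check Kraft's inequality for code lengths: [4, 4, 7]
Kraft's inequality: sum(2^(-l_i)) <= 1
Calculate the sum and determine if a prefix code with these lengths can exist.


Sum = 2^(-4) + 2^(-4) + 2^(-7)
    = 0.0625 + 0.0625 + 0.0078125
    = 17/128 = 0.1328125
Since 0.1328125 <= 1, Kraft's inequality IS satisfied.
A prefix code with these lengths CAN exist.

Kraft sum = 0.1328125. Satisfied.


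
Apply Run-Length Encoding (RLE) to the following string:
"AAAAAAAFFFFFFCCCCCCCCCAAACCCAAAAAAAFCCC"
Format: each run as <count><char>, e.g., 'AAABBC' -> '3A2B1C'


Scanning runs left to right:
  i=0: run of 'A' x 7 -> '7A'
  i=7: run of 'F' x 6 -> '6F'
  i=13: run of 'C' x 9 -> '9C'
  i=22: run of 'A' x 3 -> '3A'
  i=25: run of 'C' x 3 -> '3C'
  i=28: run of 'A' x 7 -> '7A'
  i=35: run of 'F' x 1 -> '1F'
  i=36: run of 'C' x 3 -> '3C'

RLE = 7A6F9C3A3C7A1F3C


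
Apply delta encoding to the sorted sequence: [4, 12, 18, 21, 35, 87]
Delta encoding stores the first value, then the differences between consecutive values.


First value: 4
Deltas:
  12 - 4 = 8
  18 - 12 = 6
  21 - 18 = 3
  35 - 21 = 14
  87 - 35 = 52


Delta encoded: [4, 8, 6, 3, 14, 52]


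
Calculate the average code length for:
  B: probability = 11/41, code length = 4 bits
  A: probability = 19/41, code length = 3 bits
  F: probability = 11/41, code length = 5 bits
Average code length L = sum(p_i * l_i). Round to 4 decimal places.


Weighted contributions p_i * l_i:
  B: (11/41) * 4 = 44/41
  A: (19/41) * 3 = 57/41
  F: (11/41) * 5 = 55/41
Sum = (44 + 57 + 55)/41 = 156/41

L = 156/41 = 3.8049 bits/symbol


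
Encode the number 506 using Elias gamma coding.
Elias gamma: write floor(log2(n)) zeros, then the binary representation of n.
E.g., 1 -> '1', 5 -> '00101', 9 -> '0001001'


num_bits = floor(log2(506)) + 1 = 9
leading_zeros = num_bits - 1 = 8
binary(506) = 111111010

Elias gamma(506) = '00000000' + '111111010' = 00000000111111010 (17 bits)


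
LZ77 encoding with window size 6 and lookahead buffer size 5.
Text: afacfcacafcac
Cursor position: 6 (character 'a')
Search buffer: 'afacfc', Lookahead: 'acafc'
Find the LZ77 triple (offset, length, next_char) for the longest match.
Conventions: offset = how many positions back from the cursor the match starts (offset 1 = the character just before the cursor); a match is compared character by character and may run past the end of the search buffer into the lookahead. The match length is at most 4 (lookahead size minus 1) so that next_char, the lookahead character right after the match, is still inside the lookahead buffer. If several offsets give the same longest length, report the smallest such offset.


Try each offset into the search buffer:
  offset=1 (pos 5, char 'c'): match length 0
  offset=2 (pos 4, char 'f'): match length 0
  offset=3 (pos 3, char 'c'): match length 0
  offset=4 (pos 2, char 'a'): match length 2
  offset=5 (pos 1, char 'f'): match length 0
  offset=6 (pos 0, char 'a'): match length 1
Longest match has length 2 at offset 4.
next_char = character at position 6 + 2 = 8 -> 'a'

Best match: offset=4, length=2 (matching 'ac' starting at position 2)
LZ77 triple: (4, 2, 'a')


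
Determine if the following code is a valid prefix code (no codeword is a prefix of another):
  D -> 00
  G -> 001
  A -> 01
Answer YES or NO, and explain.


Checking each pair (does one codeword prefix another?):
  D='00' vs G='001': prefix -- VIOLATION

NO -- this is NOT a valid prefix code. D (00) is a prefix of G (001).


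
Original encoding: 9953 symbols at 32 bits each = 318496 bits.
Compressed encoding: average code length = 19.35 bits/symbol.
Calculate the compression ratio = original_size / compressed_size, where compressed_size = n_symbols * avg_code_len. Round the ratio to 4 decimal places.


original_size = n_symbols * orig_bits = 9953 * 32 = 318496 bits
compressed_size = n_symbols * avg_code_len = 9953 * 19.35 = 192590.55 bits
ratio = original_size / compressed_size = 318496 / 192590.55 = 1.6537

Compression ratio = 1.6537


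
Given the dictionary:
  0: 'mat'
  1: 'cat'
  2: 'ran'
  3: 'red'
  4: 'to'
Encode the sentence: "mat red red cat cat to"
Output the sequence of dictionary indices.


Look up each word in the dictionary:
  'mat' -> 0
  'red' -> 3
  'red' -> 3
  'cat' -> 1
  'cat' -> 1
  'to' -> 4

Encoded: [0, 3, 3, 1, 1, 4]


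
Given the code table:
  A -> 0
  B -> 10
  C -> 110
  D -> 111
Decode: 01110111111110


Decoding:
0 -> A
111 -> D
0 -> A
111 -> D
111 -> D
110 -> C


Result: ADADDC


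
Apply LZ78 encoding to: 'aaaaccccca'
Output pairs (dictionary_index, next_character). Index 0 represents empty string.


LZ78 encoding steps:
Dictionary: {0: ''}
Step 1: w='' (idx 0), next='a' -> output (0, 'a'), add 'a' as idx 1
Step 2: w='a' (idx 1), next='a' -> output (1, 'a'), add 'aa' as idx 2
Step 3: w='a' (idx 1), next='c' -> output (1, 'c'), add 'ac' as idx 3
Step 4: w='' (idx 0), next='c' -> output (0, 'c'), add 'c' as idx 4
Step 5: w='c' (idx 4), next='c' -> output (4, 'c'), add 'cc' as idx 5
Step 6: w='c' (idx 4), next='a' -> output (4, 'a'), add 'ca' as idx 6


Encoded: [(0, 'a'), (1, 'a'), (1, 'c'), (0, 'c'), (4, 'c'), (4, 'a')]


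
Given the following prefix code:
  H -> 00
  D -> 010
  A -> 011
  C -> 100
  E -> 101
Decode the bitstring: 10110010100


Decoding step by step:
Bits 101 -> E
Bits 100 -> C
Bits 101 -> E
Bits 00 -> H


Decoded message: ECEH


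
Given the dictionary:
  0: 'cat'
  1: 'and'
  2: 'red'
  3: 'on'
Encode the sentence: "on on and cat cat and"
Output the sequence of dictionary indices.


Look up each word in the dictionary:
  'on' -> 3
  'on' -> 3
  'and' -> 1
  'cat' -> 0
  'cat' -> 0
  'and' -> 1

Encoded: [3, 3, 1, 0, 0, 1]


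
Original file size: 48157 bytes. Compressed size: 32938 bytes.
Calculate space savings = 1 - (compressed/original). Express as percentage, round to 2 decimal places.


ratio = compressed/original = 32938/48157 = 0.683971
savings = 1 - ratio = 1 - 0.683971 = 0.316029
as a percentage: 0.316029 * 100 = 31.6%

Space savings = 1 - 32938/48157 = 31.6%


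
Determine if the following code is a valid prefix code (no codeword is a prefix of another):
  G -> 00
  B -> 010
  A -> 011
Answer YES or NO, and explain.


Checking each pair (does one codeword prefix another?):
  G='00' vs B='010': no prefix
  G='00' vs A='011': no prefix
  B='010' vs G='00': no prefix
  B='010' vs A='011': no prefix
  A='011' vs G='00': no prefix
  A='011' vs B='010': no prefix
No violation found over all pairs.

YES -- this is a valid prefix code. No codeword is a prefix of any other codeword.


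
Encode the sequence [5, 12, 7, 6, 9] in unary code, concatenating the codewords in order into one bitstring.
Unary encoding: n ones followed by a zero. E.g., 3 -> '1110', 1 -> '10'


Encode each number as n ones followed by a terminating 0:
  5 -> 111110 (6 bits)
  12 -> 1111111111110 (13 bits)
  7 -> 11111110 (8 bits)
  6 -> 1111110 (7 bits)
  9 -> 1111111110 (10 bits)
Total length = 6 + 13 + 8 + 7 + 10 = 44 bits.

Unary([5, 12, 7, 6, 9]) = 11111011111111111101111111011111101111111110 (44 bits)
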